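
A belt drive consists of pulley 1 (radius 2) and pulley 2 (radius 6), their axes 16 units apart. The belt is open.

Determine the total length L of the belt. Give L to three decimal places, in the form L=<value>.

open belt: β = asin((r2−r1)/C) = asin(4/16) = 14.4775°
wrap1 = π − 2β = 151.0450°
wrap2 = π + 2β = 208.9550°
tangent length = C·cosβ = 15.4919
L = r1·wrap1 + r2·wrap2 + 2·C·cosβ = 2·2.6362 + 6·3.6470 + 2·15.4919 = 58.1381

L=58.138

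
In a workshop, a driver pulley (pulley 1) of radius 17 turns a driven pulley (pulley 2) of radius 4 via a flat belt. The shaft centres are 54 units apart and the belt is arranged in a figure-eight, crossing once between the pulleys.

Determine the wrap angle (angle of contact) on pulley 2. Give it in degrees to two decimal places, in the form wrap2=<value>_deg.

crossed belt: β = asin((r1+r2)/C) = asin(21/54) = 22.8854°
wrap1 = wrap2 = π + 2β = 225.7708°

wrap2=225.77_deg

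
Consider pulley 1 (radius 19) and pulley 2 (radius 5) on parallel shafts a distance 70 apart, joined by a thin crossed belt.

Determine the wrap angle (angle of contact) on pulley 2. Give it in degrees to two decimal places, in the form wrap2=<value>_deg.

wrap2=220.10_deg

crossed belt: β = asin((r1+r2)/C) = asin(24/70) = 20.0510°
wrap1 = wrap2 = π + 2β = 220.1021°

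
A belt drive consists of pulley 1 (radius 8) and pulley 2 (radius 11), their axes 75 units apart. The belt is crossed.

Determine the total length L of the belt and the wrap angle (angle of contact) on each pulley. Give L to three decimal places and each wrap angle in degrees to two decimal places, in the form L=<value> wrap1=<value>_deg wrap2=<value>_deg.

crossed belt: β = asin((r1+r2)/C) = asin(19/75) = 14.6748°
wrap1 = wrap2 = π + 2β = 209.3497°
tangent length = C·cosβ = 72.5534
L = (r1+r2)·wrap + 2·C·cosβ = 19·3.6538 + 2·72.5534 = 214.5298

L=214.530 wrap1=209.35_deg wrap2=209.35_deg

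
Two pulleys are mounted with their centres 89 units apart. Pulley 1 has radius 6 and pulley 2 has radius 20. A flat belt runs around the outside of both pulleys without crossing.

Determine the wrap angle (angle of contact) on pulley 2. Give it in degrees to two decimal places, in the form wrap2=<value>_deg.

open belt: β = asin((r2−r1)/C) = asin(14/89) = 9.0504°
wrap1 = π − 2β = 161.8992°
wrap2 = π + 2β = 198.1008°

wrap2=198.10_deg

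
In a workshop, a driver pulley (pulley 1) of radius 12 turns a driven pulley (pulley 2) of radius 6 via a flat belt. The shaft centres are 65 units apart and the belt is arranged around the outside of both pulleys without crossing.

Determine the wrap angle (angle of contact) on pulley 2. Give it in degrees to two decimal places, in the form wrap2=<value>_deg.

wrap2=169.41_deg

open belt: β = asin((r2−r1)/C) = asin(-6/65) = -5.2964°
wrap1 = π − 2β = 190.5928°
wrap2 = π + 2β = 169.4072°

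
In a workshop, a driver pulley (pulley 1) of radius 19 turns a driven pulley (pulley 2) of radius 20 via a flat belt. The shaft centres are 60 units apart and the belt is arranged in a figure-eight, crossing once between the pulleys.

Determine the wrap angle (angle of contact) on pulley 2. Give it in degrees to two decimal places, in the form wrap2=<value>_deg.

crossed belt: β = asin((r1+r2)/C) = asin(39/60) = 40.5416°
wrap1 = wrap2 = π + 2β = 261.0832°

wrap2=261.08_deg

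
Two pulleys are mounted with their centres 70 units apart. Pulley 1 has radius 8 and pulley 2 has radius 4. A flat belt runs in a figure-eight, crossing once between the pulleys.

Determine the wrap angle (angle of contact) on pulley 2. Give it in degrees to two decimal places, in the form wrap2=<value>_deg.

crossed belt: β = asin((r1+r2)/C) = asin(12/70) = 9.8709°
wrap1 = wrap2 = π + 2β = 199.7418°

wrap2=199.74_deg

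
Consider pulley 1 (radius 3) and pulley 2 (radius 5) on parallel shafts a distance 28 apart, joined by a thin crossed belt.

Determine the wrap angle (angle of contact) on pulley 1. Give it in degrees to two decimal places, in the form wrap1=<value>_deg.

wrap1=213.20_deg

crossed belt: β = asin((r1+r2)/C) = asin(8/28) = 16.6015°
wrap1 = wrap2 = π + 2β = 213.2031°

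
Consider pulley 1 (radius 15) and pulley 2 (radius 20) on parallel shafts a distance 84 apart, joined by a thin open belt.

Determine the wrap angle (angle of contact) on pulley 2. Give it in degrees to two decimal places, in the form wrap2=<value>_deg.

wrap2=186.82_deg

open belt: β = asin((r2−r1)/C) = asin(5/84) = 3.4125°
wrap1 = π − 2β = 173.1750°
wrap2 = π + 2β = 186.8250°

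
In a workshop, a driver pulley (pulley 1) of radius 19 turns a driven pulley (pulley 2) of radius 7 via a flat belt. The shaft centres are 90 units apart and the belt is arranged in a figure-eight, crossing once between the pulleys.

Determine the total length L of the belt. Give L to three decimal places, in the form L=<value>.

L=269.246

crossed belt: β = asin((r1+r2)/C) = asin(26/90) = 16.7914°
wrap1 = wrap2 = π + 2β = 213.5829°
tangent length = C·cosβ = 86.1626
L = (r1+r2)·wrap + 2·C·cosβ = 26·3.7277 + 2·86.1626 = 269.2461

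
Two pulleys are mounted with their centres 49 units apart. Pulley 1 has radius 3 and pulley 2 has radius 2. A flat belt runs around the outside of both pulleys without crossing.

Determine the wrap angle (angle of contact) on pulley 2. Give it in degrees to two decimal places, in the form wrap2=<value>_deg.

wrap2=177.66_deg

open belt: β = asin((r2−r1)/C) = asin(-1/49) = -1.1694°
wrap1 = π − 2β = 182.3388°
wrap2 = π + 2β = 177.6612°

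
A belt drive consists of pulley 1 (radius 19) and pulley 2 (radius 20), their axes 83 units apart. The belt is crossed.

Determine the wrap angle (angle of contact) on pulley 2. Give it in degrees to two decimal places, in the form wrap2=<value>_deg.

crossed belt: β = asin((r1+r2)/C) = asin(39/83) = 28.0265°
wrap1 = wrap2 = π + 2β = 236.0530°

wrap2=236.05_deg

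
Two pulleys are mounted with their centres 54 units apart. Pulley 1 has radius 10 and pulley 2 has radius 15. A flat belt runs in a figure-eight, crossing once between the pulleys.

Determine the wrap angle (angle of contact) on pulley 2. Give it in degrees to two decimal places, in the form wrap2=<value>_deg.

wrap2=235.16_deg

crossed belt: β = asin((r1+r2)/C) = asin(25/54) = 27.5785°
wrap1 = wrap2 = π + 2β = 235.1569°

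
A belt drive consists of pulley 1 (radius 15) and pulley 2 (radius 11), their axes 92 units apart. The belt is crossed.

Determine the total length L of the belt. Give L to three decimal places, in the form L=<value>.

crossed belt: β = asin((r1+r2)/C) = asin(26/92) = 16.4160°
wrap1 = wrap2 = π + 2β = 212.8319°
tangent length = C·cosβ = 88.2496
L = (r1+r2)·wrap + 2·C·cosβ = 26·3.7146 + 2·88.2496 = 273.0794

L=273.079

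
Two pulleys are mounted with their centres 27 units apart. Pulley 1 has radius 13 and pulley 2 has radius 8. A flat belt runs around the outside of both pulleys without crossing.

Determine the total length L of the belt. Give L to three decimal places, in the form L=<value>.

open belt: β = asin((r2−r1)/C) = asin(-5/27) = -10.6719°
wrap1 = π − 2β = 201.3439°
wrap2 = π + 2β = 158.6561°
tangent length = C·cosβ = 26.5330
L = r1·wrap1 + r2·wrap2 + 2·C·cosβ = 13·3.5141 + 8·2.7691 + 2·26.5330 = 120.9020

L=120.902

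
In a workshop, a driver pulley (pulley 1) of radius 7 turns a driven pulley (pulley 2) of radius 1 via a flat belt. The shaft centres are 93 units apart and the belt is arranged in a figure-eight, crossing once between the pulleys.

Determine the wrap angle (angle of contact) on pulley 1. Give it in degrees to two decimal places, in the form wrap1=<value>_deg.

crossed belt: β = asin((r1+r2)/C) = asin(8/93) = 4.9348°
wrap1 = wrap2 = π + 2β = 189.8695°

wrap1=189.87_deg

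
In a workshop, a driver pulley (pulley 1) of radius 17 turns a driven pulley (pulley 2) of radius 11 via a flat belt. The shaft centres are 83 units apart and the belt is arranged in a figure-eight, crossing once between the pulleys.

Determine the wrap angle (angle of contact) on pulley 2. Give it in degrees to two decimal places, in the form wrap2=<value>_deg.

crossed belt: β = asin((r1+r2)/C) = asin(28/83) = 19.7155°
wrap1 = wrap2 = π + 2β = 219.4309°

wrap2=219.43_deg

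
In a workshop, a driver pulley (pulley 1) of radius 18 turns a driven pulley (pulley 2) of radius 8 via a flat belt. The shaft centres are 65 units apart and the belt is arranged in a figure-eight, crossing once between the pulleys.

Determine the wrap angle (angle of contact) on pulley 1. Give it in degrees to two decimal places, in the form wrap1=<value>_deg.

wrap1=227.16_deg

crossed belt: β = asin((r1+r2)/C) = asin(26/65) = 23.5782°
wrap1 = wrap2 = π + 2β = 227.1564°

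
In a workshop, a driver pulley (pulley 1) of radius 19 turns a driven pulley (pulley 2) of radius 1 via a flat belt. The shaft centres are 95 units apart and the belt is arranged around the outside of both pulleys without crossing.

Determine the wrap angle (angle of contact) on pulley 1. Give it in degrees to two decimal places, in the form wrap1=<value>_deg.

open belt: β = asin((r2−r1)/C) = asin(-18/95) = -10.9221°
wrap1 = π − 2β = 201.8441°
wrap2 = π + 2β = 158.1559°

wrap1=201.84_deg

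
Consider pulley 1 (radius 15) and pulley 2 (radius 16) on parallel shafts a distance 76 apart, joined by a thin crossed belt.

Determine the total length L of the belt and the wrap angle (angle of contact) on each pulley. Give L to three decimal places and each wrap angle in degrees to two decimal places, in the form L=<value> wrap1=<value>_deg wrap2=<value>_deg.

crossed belt: β = asin((r1+r2)/C) = asin(31/76) = 24.0727°
wrap1 = wrap2 = π + 2β = 228.1453°
tangent length = C·cosβ = 69.3902
L = (r1+r2)·wrap + 2·C·cosβ = 31·3.9819 + 2·69.3902 = 262.2189

L=262.219 wrap1=228.15_deg wrap2=228.15_deg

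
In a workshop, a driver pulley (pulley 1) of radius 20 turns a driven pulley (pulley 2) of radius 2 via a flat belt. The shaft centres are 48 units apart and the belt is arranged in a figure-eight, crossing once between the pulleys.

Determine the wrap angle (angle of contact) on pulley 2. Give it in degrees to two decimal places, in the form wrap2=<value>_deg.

wrap2=234.56_deg

crossed belt: β = asin((r1+r2)/C) = asin(22/48) = 27.2796°
wrap1 = wrap2 = π + 2β = 234.5592°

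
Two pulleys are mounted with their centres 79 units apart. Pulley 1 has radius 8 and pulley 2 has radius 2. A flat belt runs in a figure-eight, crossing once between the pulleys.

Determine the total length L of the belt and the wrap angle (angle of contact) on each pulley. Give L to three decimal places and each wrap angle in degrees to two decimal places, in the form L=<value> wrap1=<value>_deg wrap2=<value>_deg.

L=190.683 wrap1=194.54_deg wrap2=194.54_deg

crossed belt: β = asin((r1+r2)/C) = asin(10/79) = 7.2721°
wrap1 = wrap2 = π + 2β = 194.5443°
tangent length = C·cosβ = 78.3645
L = (r1+r2)·wrap + 2·C·cosβ = 10·3.3954 + 2·78.3645 = 190.6834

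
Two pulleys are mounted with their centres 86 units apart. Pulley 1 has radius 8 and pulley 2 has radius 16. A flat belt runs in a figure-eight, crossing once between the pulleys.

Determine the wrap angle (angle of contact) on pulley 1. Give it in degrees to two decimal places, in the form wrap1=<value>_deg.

wrap1=212.41_deg

crossed belt: β = asin((r1+r2)/C) = asin(24/86) = 16.2047°
wrap1 = wrap2 = π + 2β = 212.4094°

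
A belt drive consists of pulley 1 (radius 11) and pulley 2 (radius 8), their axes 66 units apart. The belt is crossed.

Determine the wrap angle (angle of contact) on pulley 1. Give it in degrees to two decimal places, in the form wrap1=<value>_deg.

crossed belt: β = asin((r1+r2)/C) = asin(19/66) = 16.7310°
wrap1 = wrap2 = π + 2β = 213.4620°

wrap1=213.46_deg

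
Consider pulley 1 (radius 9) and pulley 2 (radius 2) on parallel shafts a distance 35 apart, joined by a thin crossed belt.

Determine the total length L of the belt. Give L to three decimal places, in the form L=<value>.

L=108.044

crossed belt: β = asin((r1+r2)/C) = asin(11/35) = 18.3177°
wrap1 = wrap2 = π + 2β = 216.6354°
tangent length = C·cosβ = 33.2265
L = (r1+r2)·wrap + 2·C·cosβ = 11·3.7810 + 2·33.2265 = 108.0440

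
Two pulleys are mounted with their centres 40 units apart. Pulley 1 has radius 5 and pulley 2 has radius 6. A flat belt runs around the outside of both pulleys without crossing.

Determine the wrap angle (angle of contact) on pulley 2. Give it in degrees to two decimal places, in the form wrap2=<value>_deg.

wrap2=182.87_deg

open belt: β = asin((r2−r1)/C) = asin(1/40) = 1.4325°
wrap1 = π − 2β = 177.1349°
wrap2 = π + 2β = 182.8651°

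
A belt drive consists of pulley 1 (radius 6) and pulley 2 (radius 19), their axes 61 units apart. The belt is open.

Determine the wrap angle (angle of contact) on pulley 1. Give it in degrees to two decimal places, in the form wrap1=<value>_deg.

open belt: β = asin((r2−r1)/C) = asin(13/61) = 12.3049°
wrap1 = π − 2β = 155.3901°
wrap2 = π + 2β = 204.6099°

wrap1=155.39_deg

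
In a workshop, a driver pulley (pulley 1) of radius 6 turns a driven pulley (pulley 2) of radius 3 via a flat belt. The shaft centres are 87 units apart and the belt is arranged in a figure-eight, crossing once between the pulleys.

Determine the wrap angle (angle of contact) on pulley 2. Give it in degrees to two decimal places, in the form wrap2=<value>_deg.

wrap2=191.88_deg

crossed belt: β = asin((r1+r2)/C) = asin(9/87) = 5.9378°
wrap1 = wrap2 = π + 2β = 191.8755°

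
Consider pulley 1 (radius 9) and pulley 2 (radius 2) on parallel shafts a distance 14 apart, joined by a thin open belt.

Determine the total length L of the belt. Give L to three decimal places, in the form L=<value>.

L=66.137

open belt: β = asin((r2−r1)/C) = asin(-7/14) = -30.0000°
wrap1 = π − 2β = 240.0000°
wrap2 = π + 2β = 120.0000°
tangent length = C·cosβ = 12.1244
L = r1·wrap1 + r2·wrap2 + 2·C·cosβ = 9·4.1888 + 2·2.0944 + 2·12.1244 = 66.1366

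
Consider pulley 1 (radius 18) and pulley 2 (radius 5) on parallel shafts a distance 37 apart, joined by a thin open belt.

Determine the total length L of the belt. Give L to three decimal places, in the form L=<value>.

L=150.873

open belt: β = asin((r2−r1)/C) = asin(-13/37) = -20.5700°
wrap1 = π − 2β = 221.1400°
wrap2 = π + 2β = 138.8600°
tangent length = C·cosβ = 34.6410
L = r1·wrap1 + r2·wrap2 + 2·C·cosβ = 18·3.8596 + 5·2.4236 + 2·34.6410 = 150.8730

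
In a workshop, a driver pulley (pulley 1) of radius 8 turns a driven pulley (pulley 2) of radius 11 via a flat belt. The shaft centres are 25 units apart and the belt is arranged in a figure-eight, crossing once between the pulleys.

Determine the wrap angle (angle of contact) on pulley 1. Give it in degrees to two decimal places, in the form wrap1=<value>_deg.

crossed belt: β = asin((r1+r2)/C) = asin(19/25) = 49.4642°
wrap1 = wrap2 = π + 2β = 278.9284°

wrap1=278.93_deg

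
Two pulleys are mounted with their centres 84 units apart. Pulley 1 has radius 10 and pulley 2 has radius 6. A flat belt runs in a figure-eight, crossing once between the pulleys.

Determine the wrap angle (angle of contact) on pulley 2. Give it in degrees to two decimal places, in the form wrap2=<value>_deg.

crossed belt: β = asin((r1+r2)/C) = asin(16/84) = 10.9806°
wrap1 = wrap2 = π + 2β = 201.9612°

wrap2=201.96_deg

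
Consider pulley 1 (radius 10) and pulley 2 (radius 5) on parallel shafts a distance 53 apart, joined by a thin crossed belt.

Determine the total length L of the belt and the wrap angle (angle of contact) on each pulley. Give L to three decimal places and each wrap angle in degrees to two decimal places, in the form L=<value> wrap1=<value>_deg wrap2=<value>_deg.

crossed belt: β = asin((r1+r2)/C) = asin(15/53) = 16.4405°
wrap1 = wrap2 = π + 2β = 212.8809°
tangent length = C·cosβ = 50.8331
L = (r1+r2)·wrap + 2·C·cosβ = 15·3.7155 + 2·50.8331 = 157.3982

L=157.398 wrap1=212.88_deg wrap2=212.88_deg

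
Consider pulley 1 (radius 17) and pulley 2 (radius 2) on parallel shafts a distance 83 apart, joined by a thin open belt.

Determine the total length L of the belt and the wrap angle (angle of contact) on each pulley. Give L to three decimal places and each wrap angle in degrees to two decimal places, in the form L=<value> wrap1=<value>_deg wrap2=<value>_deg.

open belt: β = asin((r2−r1)/C) = asin(-15/83) = -10.4119°
wrap1 = π − 2β = 200.8237°
wrap2 = π + 2β = 159.1763°
tangent length = C·cosβ = 81.6333
L = r1·wrap1 + r2·wrap2 + 2·C·cosβ = 17·3.5050 + 2·2.7781 + 2·81.6333 = 228.4086

L=228.409 wrap1=200.82_deg wrap2=159.18_deg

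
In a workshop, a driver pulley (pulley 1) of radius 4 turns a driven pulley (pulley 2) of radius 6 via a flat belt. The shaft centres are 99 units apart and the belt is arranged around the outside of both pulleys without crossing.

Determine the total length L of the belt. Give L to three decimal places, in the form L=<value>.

L=229.456

open belt: β = asin((r2−r1)/C) = asin(2/99) = 1.1576°
wrap1 = π − 2β = 177.6849°
wrap2 = π + 2β = 182.3151°
tangent length = C·cosβ = 98.9798
L = r1·wrap1 + r2·wrap2 + 2·C·cosβ = 4·3.1012 + 6·3.1820 + 2·98.9798 = 229.4563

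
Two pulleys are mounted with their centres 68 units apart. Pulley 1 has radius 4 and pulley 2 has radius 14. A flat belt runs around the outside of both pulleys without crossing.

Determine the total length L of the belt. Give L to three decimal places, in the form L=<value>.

open belt: β = asin((r2−r1)/C) = asin(10/68) = 8.4565°
wrap1 = π − 2β = 163.0870°
wrap2 = π + 2β = 196.9130°
tangent length = C·cosβ = 67.2607
L = r1·wrap1 + r2·wrap2 + 2·C·cosβ = 4·2.8464 + 14·3.4368 + 2·67.2607 = 194.0219

L=194.022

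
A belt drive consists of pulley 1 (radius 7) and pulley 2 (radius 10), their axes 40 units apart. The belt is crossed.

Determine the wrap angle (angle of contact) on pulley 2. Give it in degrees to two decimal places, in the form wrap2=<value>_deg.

wrap2=230.30_deg

crossed belt: β = asin((r1+r2)/C) = asin(17/40) = 25.1507°
wrap1 = wrap2 = π + 2β = 230.3013°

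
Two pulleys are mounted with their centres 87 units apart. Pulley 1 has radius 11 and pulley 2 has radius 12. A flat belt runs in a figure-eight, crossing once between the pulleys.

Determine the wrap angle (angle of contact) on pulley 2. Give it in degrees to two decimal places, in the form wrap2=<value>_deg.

wrap2=210.66_deg

crossed belt: β = asin((r1+r2)/C) = asin(23/87) = 15.3294°
wrap1 = wrap2 = π + 2β = 210.6588°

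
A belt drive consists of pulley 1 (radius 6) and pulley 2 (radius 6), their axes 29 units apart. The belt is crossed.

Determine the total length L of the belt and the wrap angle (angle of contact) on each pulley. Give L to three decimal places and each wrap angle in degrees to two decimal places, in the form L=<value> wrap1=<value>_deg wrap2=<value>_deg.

crossed belt: β = asin((r1+r2)/C) = asin(12/29) = 24.4433°
wrap1 = wrap2 = π + 2β = 228.8867°
tangent length = C·cosβ = 26.4008
L = (r1+r2)·wrap + 2·C·cosβ = 12·3.9948 + 2·26.4008 = 100.7394

L=100.739 wrap1=228.89_deg wrap2=228.89_deg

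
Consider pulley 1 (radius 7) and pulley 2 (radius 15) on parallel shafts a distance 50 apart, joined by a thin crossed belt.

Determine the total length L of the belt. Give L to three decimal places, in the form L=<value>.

crossed belt: β = asin((r1+r2)/C) = asin(22/50) = 26.1039°
wrap1 = wrap2 = π + 2β = 232.2078°
tangent length = C·cosβ = 44.8999
L = (r1+r2)·wrap + 2·C·cosβ = 22·4.0528 + 2·44.8999 = 178.9612

L=178.961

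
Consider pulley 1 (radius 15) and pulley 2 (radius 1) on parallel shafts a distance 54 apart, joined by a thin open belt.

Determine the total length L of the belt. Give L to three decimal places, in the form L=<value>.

open belt: β = asin((r2−r1)/C) = asin(-14/54) = -15.0261°
wrap1 = π − 2β = 210.0522°
wrap2 = π + 2β = 149.9478°
tangent length = C·cosβ = 52.1536
L = r1·wrap1 + r2·wrap2 + 2·C·cosβ = 15·3.6661 + 1·2.6171 + 2·52.1536 = 161.9159

L=161.916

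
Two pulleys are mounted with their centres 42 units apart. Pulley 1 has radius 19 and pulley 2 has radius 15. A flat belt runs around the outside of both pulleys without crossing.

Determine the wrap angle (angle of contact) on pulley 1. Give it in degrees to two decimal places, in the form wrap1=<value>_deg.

wrap1=190.93_deg

open belt: β = asin((r2−r1)/C) = asin(-4/42) = -5.4650°
wrap1 = π − 2β = 190.9300°
wrap2 = π + 2β = 169.0700°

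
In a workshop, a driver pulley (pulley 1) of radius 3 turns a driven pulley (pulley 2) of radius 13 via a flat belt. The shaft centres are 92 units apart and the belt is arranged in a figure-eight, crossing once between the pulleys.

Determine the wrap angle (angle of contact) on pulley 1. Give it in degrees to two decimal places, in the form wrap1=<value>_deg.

crossed belt: β = asin((r1+r2)/C) = asin(16/92) = 10.0154°
wrap1 = wrap2 = π + 2β = 200.0308°

wrap1=200.03_deg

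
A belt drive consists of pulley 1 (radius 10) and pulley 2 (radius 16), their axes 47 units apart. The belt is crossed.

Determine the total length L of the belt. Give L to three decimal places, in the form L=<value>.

L=190.470

crossed belt: β = asin((r1+r2)/C) = asin(26/47) = 33.5862°
wrap1 = wrap2 = π + 2β = 247.1725°
tangent length = C·cosβ = 39.1535
L = (r1+r2)·wrap + 2·C·cosβ = 26·4.3140 + 2·39.1535 = 190.4704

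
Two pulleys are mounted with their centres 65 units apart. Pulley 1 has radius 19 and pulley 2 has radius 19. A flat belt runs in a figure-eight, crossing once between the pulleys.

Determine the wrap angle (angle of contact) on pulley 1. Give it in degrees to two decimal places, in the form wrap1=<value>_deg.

wrap1=251.55_deg

crossed belt: β = asin((r1+r2)/C) = asin(38/65) = 35.7758°
wrap1 = wrap2 = π + 2β = 251.5516°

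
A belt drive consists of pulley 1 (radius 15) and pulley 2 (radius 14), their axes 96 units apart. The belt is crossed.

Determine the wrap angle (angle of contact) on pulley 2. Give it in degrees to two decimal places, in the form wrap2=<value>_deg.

wrap2=215.17_deg

crossed belt: β = asin((r1+r2)/C) = asin(29/96) = 17.5828°
wrap1 = wrap2 = π + 2β = 215.1656°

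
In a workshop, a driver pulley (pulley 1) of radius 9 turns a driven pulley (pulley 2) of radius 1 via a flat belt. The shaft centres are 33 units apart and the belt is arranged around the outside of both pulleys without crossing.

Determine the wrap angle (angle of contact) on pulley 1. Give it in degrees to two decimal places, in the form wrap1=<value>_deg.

open belt: β = asin((r2−r1)/C) = asin(-8/33) = -14.0297°
wrap1 = π − 2β = 208.0593°
wrap2 = π + 2β = 151.9407°

wrap1=208.06_deg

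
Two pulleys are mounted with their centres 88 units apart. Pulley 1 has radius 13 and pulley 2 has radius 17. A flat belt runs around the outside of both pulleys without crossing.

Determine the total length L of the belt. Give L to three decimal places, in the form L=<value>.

open belt: β = asin((r2−r1)/C) = asin(4/88) = 2.6053°
wrap1 = π − 2β = 174.7895°
wrap2 = π + 2β = 185.2105°
tangent length = C·cosβ = 87.9090
L = r1·wrap1 + r2·wrap2 + 2·C·cosβ = 13·3.0507 + 17·3.2325 + 2·87.9090 = 270.4296

L=270.430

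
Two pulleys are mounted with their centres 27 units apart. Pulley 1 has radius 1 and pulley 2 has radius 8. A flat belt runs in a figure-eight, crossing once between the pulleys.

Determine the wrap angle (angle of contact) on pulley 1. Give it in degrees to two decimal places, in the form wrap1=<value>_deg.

wrap1=218.94_deg

crossed belt: β = asin((r1+r2)/C) = asin(9/27) = 19.4712°
wrap1 = wrap2 = π + 2β = 218.9424°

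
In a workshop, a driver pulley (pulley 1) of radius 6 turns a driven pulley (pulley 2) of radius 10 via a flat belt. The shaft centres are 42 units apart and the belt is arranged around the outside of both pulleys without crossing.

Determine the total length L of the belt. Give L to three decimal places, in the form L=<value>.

open belt: β = asin((r2−r1)/C) = asin(4/42) = 5.4650°
wrap1 = π − 2β = 169.0700°
wrap2 = π + 2β = 190.9300°
tangent length = C·cosβ = 41.8091
L = r1·wrap1 + r2·wrap2 + 2·C·cosβ = 6·2.9508 + 10·3.3324 + 2·41.8091 = 134.6467

L=134.647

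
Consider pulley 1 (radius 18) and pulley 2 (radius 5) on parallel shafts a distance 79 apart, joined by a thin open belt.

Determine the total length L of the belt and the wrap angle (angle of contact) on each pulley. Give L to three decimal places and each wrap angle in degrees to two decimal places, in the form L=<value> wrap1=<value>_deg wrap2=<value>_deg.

L=232.401 wrap1=198.94_deg wrap2=161.06_deg

open belt: β = asin((r2−r1)/C) = asin(-13/79) = -9.4715°
wrap1 = π − 2β = 198.9430°
wrap2 = π + 2β = 161.0570°
tangent length = C·cosβ = 77.9230
L = r1·wrap1 + r2·wrap2 + 2·C·cosβ = 18·3.4722 + 5·2.8110 + 2·77.9230 = 232.4007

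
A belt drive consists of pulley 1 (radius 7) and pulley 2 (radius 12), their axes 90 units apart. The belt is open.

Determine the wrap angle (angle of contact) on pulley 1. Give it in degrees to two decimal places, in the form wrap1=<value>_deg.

wrap1=173.63_deg

open belt: β = asin((r2−r1)/C) = asin(5/90) = 3.1847°
wrap1 = π − 2β = 173.6305°
wrap2 = π + 2β = 186.3695°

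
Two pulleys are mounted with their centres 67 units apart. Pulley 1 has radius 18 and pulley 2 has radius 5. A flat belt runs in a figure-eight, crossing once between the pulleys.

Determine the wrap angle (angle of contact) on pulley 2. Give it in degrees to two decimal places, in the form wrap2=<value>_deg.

crossed belt: β = asin((r1+r2)/C) = asin(23/67) = 20.0771°
wrap1 = wrap2 = π + 2β = 220.1541°

wrap2=220.15_deg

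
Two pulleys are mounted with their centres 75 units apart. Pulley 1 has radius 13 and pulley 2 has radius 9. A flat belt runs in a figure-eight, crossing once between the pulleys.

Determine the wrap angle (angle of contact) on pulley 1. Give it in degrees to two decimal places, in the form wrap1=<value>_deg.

wrap1=214.12_deg

crossed belt: β = asin((r1+r2)/C) = asin(22/75) = 17.0576°
wrap1 = wrap2 = π + 2β = 214.1152°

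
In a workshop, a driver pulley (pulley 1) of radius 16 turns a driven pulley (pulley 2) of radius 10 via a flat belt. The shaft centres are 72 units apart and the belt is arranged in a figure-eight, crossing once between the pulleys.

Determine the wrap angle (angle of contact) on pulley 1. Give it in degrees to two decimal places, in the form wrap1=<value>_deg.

crossed belt: β = asin((r1+r2)/C) = asin(26/72) = 21.1684°
wrap1 = wrap2 = π + 2β = 222.3369°

wrap1=222.34_deg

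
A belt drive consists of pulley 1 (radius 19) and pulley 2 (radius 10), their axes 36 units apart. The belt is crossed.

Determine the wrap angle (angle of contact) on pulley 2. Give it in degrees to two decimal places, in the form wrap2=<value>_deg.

wrap2=287.33_deg

crossed belt: β = asin((r1+r2)/C) = asin(29/36) = 53.6639°
wrap1 = wrap2 = π + 2β = 287.3279°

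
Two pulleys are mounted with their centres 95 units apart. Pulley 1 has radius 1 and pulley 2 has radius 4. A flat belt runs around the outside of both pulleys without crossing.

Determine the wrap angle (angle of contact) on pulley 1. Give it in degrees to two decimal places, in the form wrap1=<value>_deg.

wrap1=176.38_deg

open belt: β = asin((r2−r1)/C) = asin(3/95) = 1.8096°
wrap1 = π − 2β = 176.3807°
wrap2 = π + 2β = 183.6193°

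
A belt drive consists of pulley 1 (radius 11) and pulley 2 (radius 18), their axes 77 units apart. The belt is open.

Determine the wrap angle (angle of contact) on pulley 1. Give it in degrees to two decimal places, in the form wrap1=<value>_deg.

open belt: β = asin((r2−r1)/C) = asin(7/77) = 5.2159°
wrap1 = π − 2β = 169.5682°
wrap2 = π + 2β = 190.4318°

wrap1=169.57_deg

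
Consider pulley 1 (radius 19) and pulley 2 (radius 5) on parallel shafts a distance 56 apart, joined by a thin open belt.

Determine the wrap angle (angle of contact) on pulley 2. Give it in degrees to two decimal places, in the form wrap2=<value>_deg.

open belt: β = asin((r2−r1)/C) = asin(-14/56) = -14.4775°
wrap1 = π − 2β = 208.9550°
wrap2 = π + 2β = 151.0450°

wrap2=151.04_deg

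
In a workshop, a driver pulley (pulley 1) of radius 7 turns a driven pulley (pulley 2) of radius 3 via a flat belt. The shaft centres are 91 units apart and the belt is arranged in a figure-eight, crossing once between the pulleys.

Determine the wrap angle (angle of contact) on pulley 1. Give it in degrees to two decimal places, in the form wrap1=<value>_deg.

crossed belt: β = asin((r1+r2)/C) = asin(10/91) = 6.3090°
wrap1 = wrap2 = π + 2β = 192.6180°

wrap1=192.62_deg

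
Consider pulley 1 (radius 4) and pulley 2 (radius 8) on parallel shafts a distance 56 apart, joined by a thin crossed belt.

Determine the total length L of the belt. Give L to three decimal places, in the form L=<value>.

L=152.281

crossed belt: β = asin((r1+r2)/C) = asin(12/56) = 12.3736°
wrap1 = wrap2 = π + 2β = 204.7473°
tangent length = C·cosβ = 54.6992
L = (r1+r2)·wrap + 2·C·cosβ = 12·3.5735 + 2·54.6992 = 152.2805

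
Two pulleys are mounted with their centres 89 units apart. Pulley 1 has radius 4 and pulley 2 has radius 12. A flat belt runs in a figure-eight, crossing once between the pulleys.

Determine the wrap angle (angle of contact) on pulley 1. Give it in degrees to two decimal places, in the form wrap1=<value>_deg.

wrap1=200.71_deg

crossed belt: β = asin((r1+r2)/C) = asin(16/89) = 10.3567°
wrap1 = wrap2 = π + 2β = 200.7133°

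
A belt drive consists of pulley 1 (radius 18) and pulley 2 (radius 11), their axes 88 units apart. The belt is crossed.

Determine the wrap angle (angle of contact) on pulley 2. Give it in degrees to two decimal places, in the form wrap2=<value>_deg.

wrap2=218.48_deg

crossed belt: β = asin((r1+r2)/C) = asin(29/88) = 19.2412°
wrap1 = wrap2 = π + 2β = 218.4824°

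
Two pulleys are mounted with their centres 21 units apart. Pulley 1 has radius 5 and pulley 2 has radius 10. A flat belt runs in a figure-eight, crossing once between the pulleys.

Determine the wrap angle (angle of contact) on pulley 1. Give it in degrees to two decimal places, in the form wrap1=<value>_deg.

crossed belt: β = asin((r1+r2)/C) = asin(15/21) = 45.5847°
wrap1 = wrap2 = π + 2β = 271.1694°

wrap1=271.17_deg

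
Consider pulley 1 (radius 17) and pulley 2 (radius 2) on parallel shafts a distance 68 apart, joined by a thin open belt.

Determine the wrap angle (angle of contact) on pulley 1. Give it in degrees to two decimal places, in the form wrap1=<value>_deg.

wrap1=205.49_deg

open belt: β = asin((r2−r1)/C) = asin(-15/68) = -12.7436°
wrap1 = π − 2β = 205.4872°
wrap2 = π + 2β = 154.5128°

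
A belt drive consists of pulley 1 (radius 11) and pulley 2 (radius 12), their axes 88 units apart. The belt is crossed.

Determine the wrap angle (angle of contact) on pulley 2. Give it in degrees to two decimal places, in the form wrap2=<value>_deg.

crossed belt: β = asin((r1+r2)/C) = asin(23/88) = 15.1510°
wrap1 = wrap2 = π + 2β = 210.3020°

wrap2=210.30_deg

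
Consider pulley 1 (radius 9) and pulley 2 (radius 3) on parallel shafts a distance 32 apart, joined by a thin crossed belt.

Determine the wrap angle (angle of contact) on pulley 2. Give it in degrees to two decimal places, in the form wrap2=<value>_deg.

crossed belt: β = asin((r1+r2)/C) = asin(12/32) = 22.0243°
wrap1 = wrap2 = π + 2β = 224.0486°

wrap2=224.05_deg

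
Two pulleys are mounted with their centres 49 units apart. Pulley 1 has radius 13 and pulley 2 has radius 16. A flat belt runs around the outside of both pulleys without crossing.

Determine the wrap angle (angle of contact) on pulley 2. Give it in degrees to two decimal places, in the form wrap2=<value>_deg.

open belt: β = asin((r2−r1)/C) = asin(3/49) = 3.5101°
wrap1 = π − 2β = 172.9798°
wrap2 = π + 2β = 187.0202°

wrap2=187.02_deg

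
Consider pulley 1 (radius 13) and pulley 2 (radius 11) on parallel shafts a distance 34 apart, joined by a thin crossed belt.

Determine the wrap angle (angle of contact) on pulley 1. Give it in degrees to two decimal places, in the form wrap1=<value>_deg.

crossed belt: β = asin((r1+r2)/C) = asin(24/34) = 44.9009°
wrap1 = wrap2 = π + 2β = 269.8017°

wrap1=269.80_deg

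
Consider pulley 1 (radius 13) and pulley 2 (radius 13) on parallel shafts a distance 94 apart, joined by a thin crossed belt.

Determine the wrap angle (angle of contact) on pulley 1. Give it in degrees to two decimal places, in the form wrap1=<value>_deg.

wrap1=212.11_deg

crossed belt: β = asin((r1+r2)/C) = asin(26/94) = 16.0571°
wrap1 = wrap2 = π + 2β = 212.1143°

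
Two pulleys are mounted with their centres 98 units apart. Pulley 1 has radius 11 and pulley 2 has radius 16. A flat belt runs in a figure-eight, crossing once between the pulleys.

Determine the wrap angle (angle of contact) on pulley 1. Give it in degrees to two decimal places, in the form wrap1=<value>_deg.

wrap1=211.98_deg

crossed belt: β = asin((r1+r2)/C) = asin(27/98) = 15.9924°
wrap1 = wrap2 = π + 2β = 211.9848°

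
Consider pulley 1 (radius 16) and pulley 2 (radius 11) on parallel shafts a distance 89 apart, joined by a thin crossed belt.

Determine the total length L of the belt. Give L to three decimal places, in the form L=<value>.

L=271.079

crossed belt: β = asin((r1+r2)/C) = asin(27/89) = 17.6602°
wrap1 = wrap2 = π + 2β = 215.3203°
tangent length = C·cosβ = 84.8057
L = (r1+r2)·wrap + 2·C·cosβ = 27·3.7580 + 2·84.8057 = 271.0786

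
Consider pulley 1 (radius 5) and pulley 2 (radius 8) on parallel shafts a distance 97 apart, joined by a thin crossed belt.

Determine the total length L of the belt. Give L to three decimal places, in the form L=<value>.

L=236.586

crossed belt: β = asin((r1+r2)/C) = asin(13/97) = 7.7020°
wrap1 = wrap2 = π + 2β = 195.4040°
tangent length = C·cosβ = 96.1249
L = (r1+r2)·wrap + 2·C·cosβ = 13·3.4104 + 2·96.1249 = 236.5856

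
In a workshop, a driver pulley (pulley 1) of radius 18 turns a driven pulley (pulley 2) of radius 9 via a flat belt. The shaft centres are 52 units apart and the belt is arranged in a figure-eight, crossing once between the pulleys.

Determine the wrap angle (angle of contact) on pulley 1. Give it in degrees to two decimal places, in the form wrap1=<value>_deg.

wrap1=242.56_deg

crossed belt: β = asin((r1+r2)/C) = asin(27/52) = 31.2807°
wrap1 = wrap2 = π + 2β = 242.5613°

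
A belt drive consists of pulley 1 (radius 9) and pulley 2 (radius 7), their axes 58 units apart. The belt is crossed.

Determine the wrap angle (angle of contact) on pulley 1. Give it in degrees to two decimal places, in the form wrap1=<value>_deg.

wrap1=212.03_deg

crossed belt: β = asin((r1+r2)/C) = asin(16/58) = 16.0134°
wrap1 = wrap2 = π + 2β = 212.0268°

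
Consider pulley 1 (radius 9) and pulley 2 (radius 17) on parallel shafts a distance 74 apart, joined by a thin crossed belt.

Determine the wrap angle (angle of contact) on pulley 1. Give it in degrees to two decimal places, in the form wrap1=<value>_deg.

crossed belt: β = asin((r1+r2)/C) = asin(26/74) = 20.5700°
wrap1 = wrap2 = π + 2β = 221.1400°

wrap1=221.14_deg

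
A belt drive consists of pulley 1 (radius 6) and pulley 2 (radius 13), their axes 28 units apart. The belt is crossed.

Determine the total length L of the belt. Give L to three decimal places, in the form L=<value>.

L=129.165

crossed belt: β = asin((r1+r2)/C) = asin(19/28) = 42.7321°
wrap1 = wrap2 = π + 2β = 265.4642°
tangent length = C·cosβ = 20.5670
L = (r1+r2)·wrap + 2·C·cosβ = 19·4.6332 + 2·20.5670 = 129.1652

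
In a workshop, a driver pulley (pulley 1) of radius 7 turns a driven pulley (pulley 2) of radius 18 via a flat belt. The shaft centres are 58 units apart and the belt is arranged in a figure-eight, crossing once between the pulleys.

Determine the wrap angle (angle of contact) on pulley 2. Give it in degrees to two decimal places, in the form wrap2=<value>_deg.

crossed belt: β = asin((r1+r2)/C) = asin(25/58) = 25.5332°
wrap1 = wrap2 = π + 2β = 231.0665°

wrap2=231.07_deg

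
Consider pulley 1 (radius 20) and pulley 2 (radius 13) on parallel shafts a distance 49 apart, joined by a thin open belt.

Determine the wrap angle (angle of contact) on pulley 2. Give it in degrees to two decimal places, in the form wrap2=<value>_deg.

open belt: β = asin((r2−r1)/C) = asin(-7/49) = -8.2132°
wrap1 = π − 2β = 196.4264°
wrap2 = π + 2β = 163.5736°

wrap2=163.57_deg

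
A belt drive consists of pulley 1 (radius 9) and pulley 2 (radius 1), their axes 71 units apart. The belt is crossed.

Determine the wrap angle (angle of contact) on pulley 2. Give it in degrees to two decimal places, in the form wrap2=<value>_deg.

wrap2=196.19_deg

crossed belt: β = asin((r1+r2)/C) = asin(10/71) = 8.0967°
wrap1 = wrap2 = π + 2β = 196.1935°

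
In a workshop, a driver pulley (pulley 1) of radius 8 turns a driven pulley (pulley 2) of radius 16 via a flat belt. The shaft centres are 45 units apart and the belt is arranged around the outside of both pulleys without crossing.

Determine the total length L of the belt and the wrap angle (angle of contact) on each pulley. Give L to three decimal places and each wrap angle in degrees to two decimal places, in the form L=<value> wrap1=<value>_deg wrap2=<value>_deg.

open belt: β = asin((r2−r1)/C) = asin(8/45) = 10.2403°
wrap1 = π − 2β = 159.5193°
wrap2 = π + 2β = 200.4807°
tangent length = C·cosβ = 44.2832
L = r1·wrap1 + r2·wrap2 + 2·C·cosβ = 8·2.7841 + 16·3.4990 + 2·44.2832 = 166.8242

L=166.824 wrap1=159.52_deg wrap2=200.48_deg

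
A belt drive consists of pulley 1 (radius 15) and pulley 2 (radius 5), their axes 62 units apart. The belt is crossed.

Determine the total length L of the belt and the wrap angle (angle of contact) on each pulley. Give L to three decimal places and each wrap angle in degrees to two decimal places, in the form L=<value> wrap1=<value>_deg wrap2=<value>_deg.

L=193.341 wrap1=217.64_deg wrap2=217.64_deg

crossed belt: β = asin((r1+r2)/C) = asin(20/62) = 18.8191°
wrap1 = wrap2 = π + 2β = 217.6381°
tangent length = C·cosβ = 58.6856
L = (r1+r2)·wrap + 2·C·cosβ = 20·3.7985 + 2·58.6856 = 193.3412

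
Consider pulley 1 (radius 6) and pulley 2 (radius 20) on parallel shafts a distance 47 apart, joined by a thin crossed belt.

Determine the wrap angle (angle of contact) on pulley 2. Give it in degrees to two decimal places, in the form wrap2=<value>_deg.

crossed belt: β = asin((r1+r2)/C) = asin(26/47) = 33.5862°
wrap1 = wrap2 = π + 2β = 247.1725°

wrap2=247.17_deg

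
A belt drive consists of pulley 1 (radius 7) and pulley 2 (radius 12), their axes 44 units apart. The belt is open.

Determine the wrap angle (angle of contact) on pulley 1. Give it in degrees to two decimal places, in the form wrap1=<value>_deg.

wrap1=166.95_deg

open belt: β = asin((r2−r1)/C) = asin(5/44) = 6.5250°
wrap1 = π − 2β = 166.9500°
wrap2 = π + 2β = 193.0500°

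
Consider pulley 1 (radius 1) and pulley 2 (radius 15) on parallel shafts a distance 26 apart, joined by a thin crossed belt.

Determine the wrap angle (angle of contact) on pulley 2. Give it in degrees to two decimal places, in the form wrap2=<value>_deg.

wrap2=255.96_deg

crossed belt: β = asin((r1+r2)/C) = asin(16/26) = 37.9799°
wrap1 = wrap2 = π + 2β = 255.9597°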